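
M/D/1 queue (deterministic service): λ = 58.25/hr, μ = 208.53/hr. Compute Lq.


ρ = 58.25/208.53 = 0.2793
M/D/1: Lq = ρ²/(2(1−ρ)) = 0.07803/(2·0.7207) = 0.05414

Final: 0.05414


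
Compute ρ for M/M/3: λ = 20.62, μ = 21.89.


ρ = λ/(cμ) = 20.62/(3·21.89) = 20.62/65.67 = 0.3140

Final: 0.3140


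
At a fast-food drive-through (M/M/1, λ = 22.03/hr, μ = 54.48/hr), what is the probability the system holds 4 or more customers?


ρ = 22.03/54.48 = 0.4044
P(N ≥ n) = ρ^n = 0.4044^4 = 0.026737

Final: 0.026737


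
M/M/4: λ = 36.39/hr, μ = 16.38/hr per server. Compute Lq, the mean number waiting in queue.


a = λ/μ = 2.2216; ρ = a/4 = 0.5554
P₀ = 0.102043
Lq = P₀·a^c·ρ / (c!·(1−ρ)²) = 0.102043·24.35974·0.5554/(24·0.19767)
= 0.29102

Final: 0.29102


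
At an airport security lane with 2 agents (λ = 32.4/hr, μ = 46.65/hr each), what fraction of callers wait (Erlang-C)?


a = λ/μ = 0.6945; ρ = a/2 = 0.3473
P₀ = 0.484487 (from M/M/c formula)
C(c,a) = [a^c/(c!(1−ρ))]·P₀ = [0.48238/(2·0.6527)]·0.484487
= 0.36951·0.484487 = 0.179021

Final: 0.179021


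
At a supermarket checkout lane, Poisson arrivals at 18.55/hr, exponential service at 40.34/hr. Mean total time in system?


W = 1/(μ−λ) = 1/(40.34 − 18.55) = 1/21.79 = 0.04589 hr

Final: 0.04589 hr


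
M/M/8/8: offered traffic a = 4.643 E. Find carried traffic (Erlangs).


B(8,4.643) = 0.054133 (Erlang-B)
Carried load = a(1 − B) = 4.643·(1 − 0.054133) = 4.643·0.945867 = 4.3917 E

Final: 4.3917 Erlangs


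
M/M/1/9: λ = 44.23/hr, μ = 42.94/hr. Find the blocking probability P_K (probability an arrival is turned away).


ρ = λ/μ = 44.23/42.94 = 1.0300
P_K = (1−ρ)ρ^K/(1−ρ^(K+1)) = (-0.03004·1.305251)/(1 − 1.344463)
= -0.039212/-0.344463 = 0.113836

Final: 0.113836


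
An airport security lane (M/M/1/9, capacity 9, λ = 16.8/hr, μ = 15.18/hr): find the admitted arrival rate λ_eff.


ρ = 1.1067; P_K = (1−ρ)ρ^9/(1−ρ^10) = 0.151323
λ_eff = λ(1 − P_K) = 16.8·(1 − 0.151323) = 16.8·0.848677 = 14.2578 /hr

Final: 14.2578 /hr


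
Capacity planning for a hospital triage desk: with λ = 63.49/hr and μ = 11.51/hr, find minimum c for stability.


Stability requires cμ > λ ⇔ c > λ/μ.
λ/μ = 63.49/11.51 = 5.5161
Minimum integer c = ⌊5.5161⌋ + 1 = 6
Check: 6·11.51 = 69.06 > 63.49, while 5·11.51 = 57.55 ≤ 63.49

Final: 6 servers


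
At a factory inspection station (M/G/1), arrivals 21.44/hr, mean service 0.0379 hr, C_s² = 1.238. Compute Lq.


ρ = λ·E[S] = 21.44·0.0379 = 0.8126
Lq = ρ²(1+C_s²)/(2(1−ρ)) = 0.6603·(1+1.238)/(2·0.1874)
= 0.6603·2.2380/0.3748 = 3.94215

Final: 3.94215


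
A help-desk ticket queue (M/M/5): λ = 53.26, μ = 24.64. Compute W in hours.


a = 2.1615; ρ = 0.4323; P₀ = 0.113856
Lq = P₀·a^c·ρ/(c!(1−ρ)²) = 0.06005
Wq = Lq/λ = 0.06005/53.26 = 0.001128 hr
W = Wq + 1/μ = 0.001128 + 0.04058 = 0.04171 hr

Final: 0.04171 hr


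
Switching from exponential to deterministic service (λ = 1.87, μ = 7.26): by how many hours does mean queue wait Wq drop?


ρ = 1.87/7.26 = 0.2576
Wq(M/M/1) = ρ/(μ−λ) = 0.2576/5.39 = 0.04779 hr
Wq(M/D/1) = ρ/(2(μ−λ)) = 0.02389 hr
Savings = 0.04779 − 0.02389 = 0.02389 hr

Final: 0.02389 hr


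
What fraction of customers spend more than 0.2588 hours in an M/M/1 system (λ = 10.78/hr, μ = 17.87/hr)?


W ~ Exponential(μ−λ) for M/M/1.
μ − λ = 17.87 − 10.78 = 7.0900
P(W > t) = e^{−(μ−λ)t} = e^{−1.8349} = 0.159631

Final: 0.159631


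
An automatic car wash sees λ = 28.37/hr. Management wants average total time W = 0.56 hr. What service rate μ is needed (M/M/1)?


W = 1/(μ−λ) ⇒ μ − λ = 1/W = 1/0.56 = 1.7857
μ = λ + 1/W = 28.37 + 1.7857 = 30.1557 per hr

Final: 30.1557 /hr


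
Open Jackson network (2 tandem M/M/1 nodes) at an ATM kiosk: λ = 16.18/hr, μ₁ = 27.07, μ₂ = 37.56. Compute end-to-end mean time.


Each node sees arrival rate λ = 16.18/hr (tandem ⇒ throughput preserved).
W₁ = 1/(μ₁−λ) = 1/(27.07−16.18) = 0.09183 hr
W₂ = 1/(μ₂−λ) = 1/(37.56−16.18) = 0.04677 hr
W_total = W₁ + W₂ = 0.09183 + 0.04677 = 0.13860 hr

Final: 0.13860 hr


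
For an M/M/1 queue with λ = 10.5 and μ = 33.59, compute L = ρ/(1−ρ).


ρ = λ/μ = 10.5/33.59 = 0.3126
L = ρ/(1−ρ) = 0.3126/(1 − 0.3126) = 0.3126/0.6874 = 0.4547

Final: 0.4547


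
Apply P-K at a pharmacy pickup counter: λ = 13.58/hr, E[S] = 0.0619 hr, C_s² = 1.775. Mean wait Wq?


ρ = λ·E[S] = 13.58·0.0619 = 0.8406
E[S²] = E[S]²(1+C_s²) = 0.0619²·(1+1.775) = 0.010633
Wq = λ·E[S²]/(2(1−ρ)) = 13.58·0.010633/(2·0.1594) = 0.45293 hr

Final: 0.45293 hr


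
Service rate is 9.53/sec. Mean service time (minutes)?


Mean service time = 1/μ = 1/9.53 second = 0.10493 second
In minutes: 0.10493 × 0.0166667 = 0.001749 min

Final: 0.001749 min


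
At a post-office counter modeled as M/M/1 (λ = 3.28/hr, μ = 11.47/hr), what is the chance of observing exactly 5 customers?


ρ = 3.28/11.47 = 0.2860
P_n = (1−ρ)·ρ^n = (1 − 0.2860)·0.2860^5 = 0.7140·0.001912 = 0.001365

Final: 0.001365


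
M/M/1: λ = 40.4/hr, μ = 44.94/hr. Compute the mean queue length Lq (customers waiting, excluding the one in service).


ρ = 40.4/44.94 = 0.8990
Lq = ρ²/(1−ρ) = 0.8082/0.1010 = 7.9997

Final: 7.9997


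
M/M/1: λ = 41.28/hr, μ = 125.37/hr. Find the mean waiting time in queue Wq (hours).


ρ = 41.28/125.37 = 0.3293
Wq = ρ/(μ−λ) = 0.3293/(125.37 − 41.28) = 0.3293/84.09 = 0.003916 hr

Final: 0.003916 hr


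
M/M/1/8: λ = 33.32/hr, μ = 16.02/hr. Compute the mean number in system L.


ρ = 33.32/16.02 = 2.0799
L = ρ[1 − (K+1)ρ^K + Kρ^(K+1)] / [(1−ρ)(1−ρ^(K+1))]
Numerator: 2.0799·(1 − 9·350.219116 + 8·728.420784) = 5566.632679
Denominator: (-1.0799)·(-727.420784) = 785.541795
L = 5566.632679/785.541795 = 7.0864

Final: 7.0864


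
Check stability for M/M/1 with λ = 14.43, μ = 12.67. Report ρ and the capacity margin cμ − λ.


Total capacity cμ = 1·12.67 = 12.67/hr
ρ = λ/(cμ) = 14.43/12.67 = 1.1389
Stable ⇔ ρ < 1: NO
Spare capacity = cμ − λ = 12.67 − 14.43 = -1.76/hr

Final: ρ = 1.1389; unstable; margin = -1.76/hr


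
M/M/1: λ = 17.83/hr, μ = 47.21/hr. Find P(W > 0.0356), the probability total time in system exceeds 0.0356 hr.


W ~ Exponential(μ−λ) for M/M/1.
μ − λ = 47.21 − 17.83 = 29.3800
P(W > t) = e^{−(μ−λ)t} = e^{−1.0459} = 0.351366

Final: 0.351366


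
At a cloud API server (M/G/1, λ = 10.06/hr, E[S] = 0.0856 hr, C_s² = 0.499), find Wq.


ρ = λ·E[S] = 10.06·0.0856 = 0.8611
E[S²] = E[S]²(1+C_s²) = 0.0856²·(1+0.499) = 0.010984
Wq = λ·E[S²]/(2(1−ρ)) = 10.06·0.010984/(2·0.1389) = 0.39786 hr

Final: 0.39786 hr


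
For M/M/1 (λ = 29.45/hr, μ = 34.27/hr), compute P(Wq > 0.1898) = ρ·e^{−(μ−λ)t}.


ρ = 29.45/34.27 = 0.8594
P(Wq > t) = ρ·e^{−(μ−λ)t} = 0.8594·e^{−0.9148}
= 0.8594·0.400582 = 0.344241

Final: 0.344241


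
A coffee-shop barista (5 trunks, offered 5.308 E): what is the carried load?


B(5,5.308) = 0.309342 (Erlang-B)
Carried load = a(1 − B) = 5.308·(1 − 0.309342) = 5.308·0.690658 = 3.6660 E

Final: 3.6660 Erlangs


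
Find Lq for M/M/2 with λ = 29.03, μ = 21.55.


a = λ/μ = 1.3471; ρ = a/2 = 0.6735
P₀ = 0.195064
Lq = P₀·a^c·ρ / (c!·(1−ρ)²) = 0.195064·1.81468·0.6735/(2·0.10657)
= 1.11862

Final: 1.11862


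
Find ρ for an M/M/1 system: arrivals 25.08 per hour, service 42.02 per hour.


ρ = λ/μ = 25.08/42.02 = 0.5969

Final: 0.5969


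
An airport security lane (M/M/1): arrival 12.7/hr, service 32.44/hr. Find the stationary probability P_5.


ρ = 12.7/32.44 = 0.3915
P_n = (1−ρ)·ρ^n = (1 − 0.3915)·0.3915^5 = 0.6085·0.009196 = 0.005596

Final: 0.005596


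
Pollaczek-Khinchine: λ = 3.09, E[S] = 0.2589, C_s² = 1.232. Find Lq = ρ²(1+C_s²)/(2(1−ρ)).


ρ = λ·E[S] = 3.09·0.2589 = 0.8000
Lq = ρ²(1+C_s²)/(2(1−ρ)) = 0.6400·(1+1.232)/(2·0.2000)
= 0.6400·2.2320/0.4000 = 3.57123

Final: 3.57123


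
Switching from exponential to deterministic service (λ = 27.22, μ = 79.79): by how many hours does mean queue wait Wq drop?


ρ = 27.22/79.79 = 0.3411
Wq(M/M/1) = ρ/(μ−λ) = 0.3411/52.57 = 0.006489 hr
Wq(M/D/1) = ρ/(2(μ−λ)) = 0.003245 hr
Savings = 0.006489 − 0.003245 = 0.003245 hr

Final: 0.003245 hr


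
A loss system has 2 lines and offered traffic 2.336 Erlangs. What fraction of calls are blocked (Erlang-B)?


B(c,a) = (a^c/c!) / Σ_{k=0}^{c} a^k/k!
a^2/2! = 2.728448
Σ terms (k=0..2): 1.00000 + 2.33600 + 2.72845 = 6.064448
B = 2.728448/6.064448 = 0.449909

Final: 0.449909


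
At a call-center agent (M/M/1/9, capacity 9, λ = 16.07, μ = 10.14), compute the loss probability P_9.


ρ = λ/μ = 16.07/10.14 = 1.5848
P_K = (1−ρ)ρ^K/(1−ρ^(K+1)) = (-0.5848·63.066873)/(1 − 99.949176)
= -36.882303/-98.949176 = 0.372740

Final: 0.372740


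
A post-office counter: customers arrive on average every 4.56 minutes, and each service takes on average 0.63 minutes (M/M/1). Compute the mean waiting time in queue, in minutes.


λ = 60/4.56 = 13.1579 /hr
μ = 60/0.63 = 95.2381 /hr
ρ = λ/μ = 13.1579/95.2381 = 0.1382
Wq = ρ/(μ−λ) = 0.1382/(95.2381−13.1579) = 0.001683 hr
In minutes: 0.001683·60 = 0.1010 min

Final: 0.1010 min


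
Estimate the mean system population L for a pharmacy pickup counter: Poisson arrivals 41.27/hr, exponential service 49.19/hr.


ρ = λ/μ = 41.27/49.19 = 0.8390
L = ρ/(1−ρ) = 0.8390/(1 − 0.8390) = 0.8390/0.1610 = 5.2109

Final: 5.2109


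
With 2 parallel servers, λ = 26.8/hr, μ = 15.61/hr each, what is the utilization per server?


ρ = λ/(cμ) = 26.8/(2·15.61) = 26.8/31.22 = 0.8584

Final: 0.8584


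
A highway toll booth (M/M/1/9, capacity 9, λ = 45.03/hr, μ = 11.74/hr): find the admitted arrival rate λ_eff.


ρ = 3.8356; P_K = (1−ρ)ρ^9/(1−ρ^10) = 0.739286
λ_eff = λ(1 − P_K) = 45.03·(1 − 0.739286) = 45.03·0.260714 = 11.7400 /hr

Final: 11.7400 /hr


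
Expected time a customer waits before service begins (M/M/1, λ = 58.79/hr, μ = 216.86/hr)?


ρ = 58.79/216.86 = 0.2711
Wq = ρ/(μ−λ) = 0.2711/(216.86 − 58.79) = 0.2711/158.07 = 0.001715 hr

Final: 0.001715 hr


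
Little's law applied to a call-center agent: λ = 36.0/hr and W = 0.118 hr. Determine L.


L = λW = 36.0·0.118 = 4.2480

Final: 4.2480


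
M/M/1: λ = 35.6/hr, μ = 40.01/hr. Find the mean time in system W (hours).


W = 1/(μ−λ) = 1/(40.01 − 35.6) = 1/4.41 = 0.2268 hr

Final: 0.2268 hr


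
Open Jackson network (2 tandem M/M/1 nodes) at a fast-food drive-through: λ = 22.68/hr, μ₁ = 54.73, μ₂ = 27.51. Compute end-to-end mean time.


Each node sees arrival rate λ = 22.68/hr (tandem ⇒ throughput preserved).
W₁ = 1/(μ₁−λ) = 1/(54.73−22.68) = 0.03120 hr
W₂ = 1/(μ₂−λ) = 1/(27.51−22.68) = 0.20704 hr
W_total = W₁ + W₂ = 0.03120 + 0.20704 = 0.23824 hr

Final: 0.23824 hr


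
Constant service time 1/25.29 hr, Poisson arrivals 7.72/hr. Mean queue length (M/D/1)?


ρ = 7.72/25.29 = 0.3053
M/D/1: Lq = ρ²/(2(1−ρ)) = 0.09318/(2·0.6947) = 0.06706

Final: 0.06706


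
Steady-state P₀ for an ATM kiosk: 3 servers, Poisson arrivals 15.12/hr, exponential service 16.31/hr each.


a = λ/μ = 15.12/16.31 = 0.9270; ρ = a/c = 0.3090
Σ_{k=0}^{2} a^k/k! (terms k=0..2) = 1.00000 + 0.92704 + 0.42970 = 2.35674
Tail: a^3/(3!(1−ρ)) = 0.79670/(6·0.6910) = 0.19216
P₀ = 1/(2.35674 + 0.19216) = 1/2.54890 = 0.392326

Final: 0.392326


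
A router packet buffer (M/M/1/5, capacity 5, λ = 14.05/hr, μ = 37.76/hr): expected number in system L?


ρ = 14.05/37.76 = 0.3721
L = ρ[1 − (K+1)ρ^K + Kρ^(K+1)] / [(1−ρ)(1−ρ^(K+1))]
Numerator: 0.3721·(1 − 6·0.007132 + 5·0.002654) = 0.361101
Denominator: (0.6279)·(0.997346) = 0.626247
L = 0.361101/0.626247 = 0.5766

Final: 0.5766


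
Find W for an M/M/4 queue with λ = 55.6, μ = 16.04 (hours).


a = 3.4663; ρ = 0.8666; P₀ = 0.015999
Lq = P₀·a^c·ρ/(c!(1−ρ)²) = 4.68551
Wq = Lq/λ = 4.68551/55.6 = 0.08427 hr
W = Wq + 1/μ = 0.08427 + 0.06234 = 0.14662 hr

Final: 0.14662 hr


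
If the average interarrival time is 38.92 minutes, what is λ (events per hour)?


λ = 1/(interarrival time) in consistent units.
1 hour = 60 min, so λ = 60/38.92 = 1.5416 per hour

Final: 1.5416 /hr


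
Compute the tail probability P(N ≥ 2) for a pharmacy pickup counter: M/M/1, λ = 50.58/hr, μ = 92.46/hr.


ρ = 50.58/92.46 = 0.5470
P(N ≥ n) = ρ^n = 0.5470^2 = 0.299261

Final: 0.299261


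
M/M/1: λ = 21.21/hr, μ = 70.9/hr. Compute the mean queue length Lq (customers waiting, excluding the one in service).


ρ = 21.21/70.9 = 0.2992
Lq = ρ²/(1−ρ) = 0.08949/0.7008 = 0.1277

Final: 0.1277


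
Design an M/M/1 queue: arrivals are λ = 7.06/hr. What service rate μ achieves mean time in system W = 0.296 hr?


W = 1/(μ−λ) ⇒ μ − λ = 1/W = 1/0.296 = 3.3784
μ = λ + 1/W = 7.06 + 3.3784 = 10.4384 per hr

Final: 10.4384 /hr


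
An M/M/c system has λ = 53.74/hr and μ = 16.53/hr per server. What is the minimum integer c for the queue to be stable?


Stability requires cμ > λ ⇔ c > λ/μ.
λ/μ = 53.74/16.53 = 3.2511
Minimum integer c = ⌊3.2511⌋ + 1 = 4
Check: 4·16.53 = 66.12 > 53.74, while 3·16.53 = 49.59 ≤ 53.74

Final: 4 servers


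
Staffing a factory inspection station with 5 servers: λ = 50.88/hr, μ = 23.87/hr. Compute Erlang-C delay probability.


a = λ/μ = 2.1315; ρ = a/5 = 0.4263
P₀ = 0.117416 (from M/M/c formula)
C(c,a) = [a^c/(c!(1−ρ))]·P₀ = [44.00210/(120·0.5737)]·0.117416
= 0.63917·0.117416 = 0.075049

Final: 0.075049


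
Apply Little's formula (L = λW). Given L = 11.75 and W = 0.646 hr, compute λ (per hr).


λ = L/W = 11.75/0.646 = 18.1889 /hr

Final: 18.1889 /hr


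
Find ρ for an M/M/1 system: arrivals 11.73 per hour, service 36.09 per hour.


ρ = λ/μ = 11.73/36.09 = 0.3250

Final: 0.3250


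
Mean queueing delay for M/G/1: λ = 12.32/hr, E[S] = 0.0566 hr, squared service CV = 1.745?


ρ = λ·E[S] = 12.32·0.0566 = 0.6973
E[S²] = E[S]²(1+C_s²) = 0.0566²·(1+1.745) = 0.008794
Wq = λ·E[S²]/(2(1−ρ)) = 12.32·0.008794/(2·0.3027) = 0.17896 hr

Final: 0.17896 hr


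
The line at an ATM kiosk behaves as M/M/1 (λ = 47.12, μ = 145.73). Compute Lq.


ρ = 47.12/145.73 = 0.3233
Lq = ρ²/(1−ρ) = 0.1045/0.6767 = 0.1545

Final: 0.1545


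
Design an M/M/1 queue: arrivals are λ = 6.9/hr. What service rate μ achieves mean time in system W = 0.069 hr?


W = 1/(μ−λ) ⇒ μ − λ = 1/W = 1/0.069 = 14.4928
μ = λ + 1/W = 6.9 + 14.4928 = 21.3928 per hr

Final: 21.3928 /hr


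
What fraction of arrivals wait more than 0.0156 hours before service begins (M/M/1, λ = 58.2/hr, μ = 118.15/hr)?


ρ = 58.2/118.15 = 0.4926
P(Wq > t) = ρ·e^{−(μ−λ)t} = 0.4926·e^{−0.9352}
= 0.4926·0.392500 = 0.193343

Final: 0.193343


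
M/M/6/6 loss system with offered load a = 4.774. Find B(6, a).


B(c,a) = (a^c/c!) / Σ_{k=0}^{c} a^k/k!
a^6/6! = 16.442278
Σ terms (k=0..6): 1.00000 + 4.77400 + 11.39554 + 18.13410 + 21.64305 + 20.66478 + 16.44228 = 94.053745
B = 16.442278/94.053745 = 0.174818

Final: 0.174818


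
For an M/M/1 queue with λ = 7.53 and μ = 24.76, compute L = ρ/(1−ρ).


ρ = λ/μ = 7.53/24.76 = 0.3041
L = ρ/(1−ρ) = 0.3041/(1 − 0.3041) = 0.3041/0.6959 = 0.4370

Final: 0.4370


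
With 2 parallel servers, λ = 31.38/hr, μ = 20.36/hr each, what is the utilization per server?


ρ = λ/(cμ) = 31.38/(2·20.36) = 31.38/40.72 = 0.7706

Final: 0.7706


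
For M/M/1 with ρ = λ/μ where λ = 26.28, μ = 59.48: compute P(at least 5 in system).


ρ = 26.28/59.48 = 0.4418
P(N ≥ n) = ρ^n = 0.4418^5 = 0.016837

Final: 0.016837


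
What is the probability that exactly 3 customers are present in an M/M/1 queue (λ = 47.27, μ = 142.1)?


ρ = 47.27/142.1 = 0.3327
P_n = (1−ρ)·ρ^n = (1 − 0.3327)·0.3327^3 = 0.6673·0.036811 = 0.024566

Final: 0.024566


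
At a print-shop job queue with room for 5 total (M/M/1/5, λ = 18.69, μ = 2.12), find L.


ρ = 18.69/2.12 = 8.8160
L = ρ[1 − (K+1)ρ^K + Kρ^(K+1)] / [(1−ρ)(1−ρ^(K+1))]
Numerator: 8.8160·(1 − 6·53255.835473 + 5·469505.455185) = 17878865.135435
Denominator: (-7.8160)·(-469504.455185) = 3669664.538879
L = 17878865.135435/3669664.538879 = 4.8721

Final: 4.8721


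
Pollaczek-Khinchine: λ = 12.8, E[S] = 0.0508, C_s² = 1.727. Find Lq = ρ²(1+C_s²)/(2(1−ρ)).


ρ = λ·E[S] = 12.8·0.0508 = 0.6502
Lq = ρ²(1+C_s²)/(2(1−ρ)) = 0.4228·(1+1.727)/(2·0.3498)
= 0.4228·2.7270/0.6995 = 1.64829

Final: 1.64829


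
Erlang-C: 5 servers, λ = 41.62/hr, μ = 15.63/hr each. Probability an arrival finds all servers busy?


a = λ/μ = 2.6628; ρ = a/5 = 0.5326
P₀ = 0.067400 (from M/M/c formula)
C(c,a) = [a^c/(c!(1−ρ))]·P₀ = [133.87993/(120·0.4674)]·0.067400
= 2.38679·0.067400 = 0.160870

Final: 0.160870


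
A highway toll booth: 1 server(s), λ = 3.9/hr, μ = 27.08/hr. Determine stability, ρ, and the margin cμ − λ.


Total capacity cμ = 1·27.08 = 27.08/hr
ρ = λ/(cμ) = 3.9/27.08 = 0.1440
Stable ⇔ ρ < 1: YES
Spare capacity = cμ − λ = 27.08 − 3.9 = 23.18/hr

Final: ρ = 0.1440; stable; margin = 23.18/hr


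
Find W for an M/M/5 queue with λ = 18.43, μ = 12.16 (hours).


a = 1.5156; ρ = 0.3031; P₀ = 0.219301
Lq = P₀·a^c·ρ/(c!(1−ρ)²) = 0.009123
Wq = Lq/λ = 0.009123/18.43 = 0.0004950 hr
W = Wq + 1/μ = 0.0004950 + 0.08224 = 0.08273 hr

Final: 0.08273 hr


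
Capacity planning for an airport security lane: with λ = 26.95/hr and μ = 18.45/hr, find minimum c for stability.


Stability requires cμ > λ ⇔ c > λ/μ.
λ/μ = 26.95/18.45 = 1.4607
Minimum integer c = ⌊1.4607⌋ + 1 = 2
Check: 2·18.45 = 36.90 > 26.95, while 1·18.45 = 18.45 ≤ 26.95

Final: 2 servers


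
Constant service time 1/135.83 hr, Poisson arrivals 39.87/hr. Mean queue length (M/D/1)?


ρ = 39.87/135.83 = 0.2935
M/D/1: Lq = ρ²/(2(1−ρ)) = 0.08616/(2·0.7065) = 0.06098

Final: 0.06098


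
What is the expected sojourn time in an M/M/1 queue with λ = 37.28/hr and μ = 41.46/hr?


W = 1/(μ−λ) = 1/(41.46 − 37.28) = 1/4.18 = 0.2392 hr

Final: 0.2392 hr


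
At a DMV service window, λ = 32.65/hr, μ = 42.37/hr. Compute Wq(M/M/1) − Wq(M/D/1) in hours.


ρ = 32.65/42.37 = 0.7706
Wq(M/M/1) = ρ/(μ−λ) = 0.7706/9.72 = 0.07928 hr
Wq(M/D/1) = ρ/(2(μ−λ)) = 0.03964 hr
Savings = 0.07928 − 0.03964 = 0.03964 hr

Final: 0.03964 hr


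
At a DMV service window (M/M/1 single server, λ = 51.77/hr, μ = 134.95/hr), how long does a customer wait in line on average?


ρ = 51.77/134.95 = 0.3836
Wq = ρ/(μ−λ) = 0.3836/(134.95 − 51.77) = 0.3836/83.18 = 0.004612 hr

Final: 0.004612 hr


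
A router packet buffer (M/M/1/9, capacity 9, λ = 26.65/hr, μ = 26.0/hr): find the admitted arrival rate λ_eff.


ρ = 1.0250; P_K = (1−ρ)ρ^9/(1−ρ^10) = 0.111472
λ_eff = λ(1 − P_K) = 26.65·(1 − 0.111472) = 26.65·0.888528 = 23.6793 /hr

Final: 23.6793 /hr


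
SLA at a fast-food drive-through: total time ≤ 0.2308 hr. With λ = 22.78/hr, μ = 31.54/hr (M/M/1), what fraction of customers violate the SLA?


W ~ Exponential(μ−λ) for M/M/1.
μ − λ = 31.54 − 22.78 = 8.7600
P(W > t) = e^{−(μ−λ)t} = e^{−2.0218} = 0.132416

Final: 0.132416


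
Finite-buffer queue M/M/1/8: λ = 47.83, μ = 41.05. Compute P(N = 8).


ρ = λ/μ = 47.83/41.05 = 1.1652
P_K = (1−ρ)ρ^K/(1−ρ^(K+1)) = (-0.1652·3.397017)/(1 − 3.958084)
= -0.561066/-2.958084 = 0.189672

Final: 0.189672


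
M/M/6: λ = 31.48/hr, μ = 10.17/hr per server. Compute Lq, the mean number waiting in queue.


a = λ/μ = 3.0954; ρ = a/6 = 0.5159
P₀ = 0.044354
Lq = P₀·a^c·ρ / (c!·(1−ρ)²) = 0.044354·879.59474·0.5159/(720·0.23436)
= 0.11928

Final: 0.11928


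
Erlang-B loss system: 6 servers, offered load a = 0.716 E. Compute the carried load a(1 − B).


B(6,0.716) = 0.00009145 (Erlang-B)
Carried load = a(1 − B) = 0.716·(1 − 0.00009145) = 0.716·0.999909 = 0.7159 E

Final: 0.7159 Erlangs


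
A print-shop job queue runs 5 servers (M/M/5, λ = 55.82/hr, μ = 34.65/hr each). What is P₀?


a = λ/μ = 55.82/34.65 = 1.6110; ρ = a/c = 0.3222
Σ_{k=0}^{4} a^k/k! (terms k=0..4) = 1.00000 + 1.61097 + 1.29761 + 0.69680 + 0.28063 = 4.88601
Tail: a^5/(5!(1−ρ)) = 10.85008/(120·0.6778) = 0.13340
P₀ = 1/(4.88601 + 0.13340) = 1/5.01940 = 0.199227

Final: 0.199227


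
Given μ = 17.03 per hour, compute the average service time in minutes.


Mean service time = 1/μ = 1/17.03 hour = 0.05872 hour
In minutes: 0.05872 × 60 = 3.5232 min

Final: 3.5232 min


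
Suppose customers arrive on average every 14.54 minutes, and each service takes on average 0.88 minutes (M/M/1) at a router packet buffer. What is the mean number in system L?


λ = 60/14.54 = 4.1265 /hr
μ = 60/0.88 = 68.1818 /hr
ρ = λ/μ = 4.1265/68.1818 = 0.06052
L = ρ/(1−ρ) = 0.06052/0.9395 = 0.06442

Final: 0.06442


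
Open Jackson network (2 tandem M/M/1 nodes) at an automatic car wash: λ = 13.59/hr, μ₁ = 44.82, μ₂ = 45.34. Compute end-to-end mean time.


Each node sees arrival rate λ = 13.59/hr (tandem ⇒ throughput preserved).
W₁ = 1/(μ₁−λ) = 1/(44.82−13.59) = 0.03202 hr
W₂ = 1/(μ₂−λ) = 1/(45.34−13.59) = 0.03150 hr
W_total = W₁ + W₂ = 0.03202 + 0.03150 = 0.06352 hr

Final: 0.06352 hr


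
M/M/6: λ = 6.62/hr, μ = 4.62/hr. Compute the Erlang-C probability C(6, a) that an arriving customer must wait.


a = λ/μ = 1.4329; ρ = a/6 = 0.2388
P₀ = 0.238571 (from M/M/c formula)
C(c,a) = [a^c/(c!(1−ρ))]·P₀ = [8.65558/(720·0.7612)]·0.238571
= 0.01579·0.238571 = 0.003768

Final: 0.003768


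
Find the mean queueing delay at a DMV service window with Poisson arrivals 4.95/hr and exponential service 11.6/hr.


ρ = 4.95/11.6 = 0.4267
Wq = ρ/(μ−λ) = 0.4267/(11.6 − 4.95) = 0.4267/6.65 = 0.06417 hr

Final: 0.06417 hr


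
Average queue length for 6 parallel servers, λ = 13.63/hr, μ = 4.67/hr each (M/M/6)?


a = λ/μ = 2.9186; ρ = a/6 = 0.4864
P₀ = 0.053244
Lq = P₀·a^c·ρ / (c!·(1−ρ)²) = 0.053244·618.12150·0.4864/(720·0.26375)
= 0.08431

Final: 0.08431


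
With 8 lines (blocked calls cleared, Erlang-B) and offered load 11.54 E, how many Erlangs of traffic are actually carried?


B(8,11.54) = 0.404843 (Erlang-B)
Carried load = a(1 − B) = 11.54·(1 − 0.404843) = 11.54·0.595157 = 6.8681 E

Final: 6.8681 Erlangs


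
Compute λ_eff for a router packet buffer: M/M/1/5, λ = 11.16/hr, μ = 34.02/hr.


ρ = 0.3280; P_K = (1−ρ)ρ^5/(1−ρ^6) = 0.002556
λ_eff = λ(1 − P_K) = 11.16·(1 − 0.002556) = 11.16·0.997444 = 11.1315 /hr

Final: 11.1315 /hr


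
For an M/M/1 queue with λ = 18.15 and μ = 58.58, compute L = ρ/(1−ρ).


ρ = λ/μ = 18.15/58.58 = 0.3098
L = ρ/(1−ρ) = 0.3098/(1 − 0.3098) = 0.3098/0.6902 = 0.4489

Final: 0.4489


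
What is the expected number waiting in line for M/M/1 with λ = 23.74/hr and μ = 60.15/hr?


ρ = 23.74/60.15 = 0.3947
Lq = ρ²/(1−ρ) = 0.1558/0.6053 = 0.2573

Final: 0.2573


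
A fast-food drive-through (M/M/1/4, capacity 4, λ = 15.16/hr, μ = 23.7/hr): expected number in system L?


ρ = 15.16/23.7 = 0.6397
L = ρ[1 − (K+1)ρ^K + Kρ^(K+1)] / [(1−ρ)(1−ρ^(K+1))]
Numerator: 0.6397·(1 − 5·0.167418 + 4·0.107091) = 0.378215
Denominator: (0.3603)·(0.892909) = 0.321749
L = 0.378215/0.321749 = 1.1755

Final: 1.1755


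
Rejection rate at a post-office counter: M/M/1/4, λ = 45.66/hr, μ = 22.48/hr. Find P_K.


ρ = λ/μ = 45.66/22.48 = 2.0311
P_K = (1−ρ)ρ^K/(1−ρ^(K+1)) = (-1.0311·17.019955)/(1 − 34.569890)
= -17.549936/-33.569890 = 0.522788

Final: 0.522788


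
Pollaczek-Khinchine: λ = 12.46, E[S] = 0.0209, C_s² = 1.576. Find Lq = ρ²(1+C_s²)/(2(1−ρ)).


ρ = λ·E[S] = 12.46·0.0209 = 0.2604
Lq = ρ²(1+C_s²)/(2(1−ρ)) = 0.06782·(1+1.576)/(2·0.7396)
= 0.06782·2.5760/1.4792 = 0.11810

Final: 0.11810


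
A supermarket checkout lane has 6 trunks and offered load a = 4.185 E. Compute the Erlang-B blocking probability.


B(c,a) = (a^c/c!) / Σ_{k=0}^{c} a^k/k!
a^6/6! = 7.461743
Σ terms (k=0..6): 1.00000 + 4.18500 + 8.75711 + 12.21617 + 12.78117 + 10.69784 + 7.46174 = 57.099036
B = 7.461743/57.099036 = 0.130681

Final: 0.130681


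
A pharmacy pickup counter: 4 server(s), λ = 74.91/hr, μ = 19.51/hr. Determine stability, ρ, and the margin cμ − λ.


Total capacity cμ = 4·19.51 = 78.04/hr
ρ = λ/(cμ) = 74.91/78.04 = 0.9599
Stable ⇔ ρ < 1: YES
Spare capacity = cμ − λ = 78.04 − 74.91 = 3.13/hr

Final: ρ = 0.9599; stable; margin = 3.13/hr


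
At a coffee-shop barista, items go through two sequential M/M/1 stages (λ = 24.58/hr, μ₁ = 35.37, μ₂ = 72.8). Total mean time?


Each node sees arrival rate λ = 24.58/hr (tandem ⇒ throughput preserved).
W₁ = 1/(μ₁−λ) = 1/(35.37−24.58) = 0.09268 hr
W₂ = 1/(μ₂−λ) = 1/(72.8−24.58) = 0.02074 hr
W_total = W₁ + W₂ = 0.09268 + 0.02074 = 0.11342 hr

Final: 0.11342 hr


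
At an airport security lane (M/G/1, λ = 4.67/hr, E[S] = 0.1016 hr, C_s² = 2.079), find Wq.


ρ = λ·E[S] = 4.67·0.1016 = 0.4745
E[S²] = E[S]²(1+C_s²) = 0.1016²·(1+2.079) = 0.031783
Wq = λ·E[S²]/(2(1−ρ)) = 4.67·0.031783/(2·0.5255) = 0.14122 hr

Final: 0.14122 hr


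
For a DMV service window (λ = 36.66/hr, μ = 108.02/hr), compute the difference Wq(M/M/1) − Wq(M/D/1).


ρ = 36.66/108.02 = 0.3394
Wq(M/M/1) = ρ/(μ−λ) = 0.3394/71.36 = 0.004756 hr
Wq(M/D/1) = ρ/(2(μ−λ)) = 0.002378 hr
Savings = 0.004756 − 0.002378 = 0.002378 hr

Final: 0.002378 hr


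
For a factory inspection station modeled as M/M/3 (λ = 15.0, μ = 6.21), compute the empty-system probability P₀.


a = λ/μ = 15.0/6.21 = 2.4155; ρ = a/c = 0.8052
Σ_{k=0}^{2} a^k/k! (terms k=0..2) = 1.00000 + 2.41546 + 2.91722 = 6.33268
Tail: a^3/(3!(1−ρ)) = 14.09285/(6·0.1948) = 12.05463
P₀ = 1/(6.33268 + 12.05463) = 1/18.38731 = 0.054385

Final: 0.054385


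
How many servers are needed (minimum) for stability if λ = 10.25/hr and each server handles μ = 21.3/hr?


Stability requires cμ > λ ⇔ c > λ/μ.
λ/μ = 10.25/21.3 = 0.4812
Minimum integer c = ⌊0.4812⌋ + 1 = 1
Check: 1·21.3 = 21.30 > 10.25, while 0·21.3 = 0.00 ≤ 10.25

Final: 1 servers


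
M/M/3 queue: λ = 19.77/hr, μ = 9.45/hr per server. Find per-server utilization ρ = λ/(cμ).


ρ = λ/(cμ) = 19.77/(3·9.45) = 19.77/28.35 = 0.6974

Final: 0.6974


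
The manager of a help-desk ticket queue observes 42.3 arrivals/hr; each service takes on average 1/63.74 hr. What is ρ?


ρ = λ/μ = 42.3/63.74 = 0.6636

Final: 0.6636


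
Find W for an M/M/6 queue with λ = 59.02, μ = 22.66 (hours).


a = 2.6046; ρ = 0.4341; P₀ = 0.073399
Lq = P₀·a^c·ρ/(c!(1−ρ)²) = 0.04314
Wq = Lq/λ = 0.04314/59.02 = 0.0007310 hr
W = Wq + 1/μ = 0.0007310 + 0.04413 = 0.04486 hr

Final: 0.04486 hr


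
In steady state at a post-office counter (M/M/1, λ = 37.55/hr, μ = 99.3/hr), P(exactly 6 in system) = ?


ρ = 37.55/99.3 = 0.3781
P_n = (1−ρ)·ρ^n = (1 − 0.3781)·0.3781^6 = 0.6219·0.002924 = 0.001818

Final: 0.001818


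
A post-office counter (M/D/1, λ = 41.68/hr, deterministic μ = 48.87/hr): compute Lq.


ρ = 41.68/48.87 = 0.8529
M/D/1: Lq = ρ²/(2(1−ρ)) = 0.7274/(2·0.1471) = 2.47203

Final: 2.47203


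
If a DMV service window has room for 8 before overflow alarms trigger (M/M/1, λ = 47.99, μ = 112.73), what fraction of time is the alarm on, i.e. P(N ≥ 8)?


ρ = 47.99/112.73 = 0.4257
P(N ≥ n) = ρ^n = 0.4257^8 = 0.001079

Final: 0.001079


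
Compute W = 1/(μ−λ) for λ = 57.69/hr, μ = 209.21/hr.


W = 1/(μ−λ) = 1/(209.21 − 57.69) = 1/151.52 = 0.006600 hr

Final: 0.006600 hr


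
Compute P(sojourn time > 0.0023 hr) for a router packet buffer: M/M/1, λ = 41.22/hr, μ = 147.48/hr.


W ~ Exponential(μ−λ) for M/M/1.
μ − λ = 147.48 − 41.22 = 106.2600
P(W > t) = e^{−(μ−λ)t} = e^{−0.2444} = 0.783176

Final: 0.783176


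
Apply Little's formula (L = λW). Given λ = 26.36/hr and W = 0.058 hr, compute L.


L = λW = 26.36·0.058 = 1.5289

Final: 1.5289


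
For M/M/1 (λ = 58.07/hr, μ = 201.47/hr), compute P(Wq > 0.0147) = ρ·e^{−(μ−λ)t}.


ρ = 58.07/201.47 = 0.2882
P(Wq > t) = ρ·e^{−(μ−λ)t} = 0.2882·e^{−2.1080}
= 0.2882·0.121483 = 0.035015

Final: 0.035015


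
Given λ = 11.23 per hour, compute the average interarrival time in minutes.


Mean interarrival time = 1/λ = 1/11.23 hour = 0.08905 hour
In minutes: 0.08905 × 60 = 5.3428 min

Final: 5.3428 min


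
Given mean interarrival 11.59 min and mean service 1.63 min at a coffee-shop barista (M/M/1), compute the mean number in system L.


λ = 60/11.59 = 5.1769 /hr
μ = 60/1.63 = 36.8098 /hr
ρ = λ/μ = 5.1769/36.8098 = 0.1406
L = ρ/(1−ρ) = 0.1406/0.8594 = 0.1637

Final: 0.1637


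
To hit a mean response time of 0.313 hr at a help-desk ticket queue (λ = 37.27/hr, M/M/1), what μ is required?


W = 1/(μ−λ) ⇒ μ − λ = 1/W = 1/0.313 = 3.1949
μ = λ + 1/W = 37.27 + 3.1949 = 40.4649 per hr

Final: 40.4649 /hr


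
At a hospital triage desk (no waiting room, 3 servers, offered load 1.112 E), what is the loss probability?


B(c,a) = (a^c/c!) / Σ_{k=0}^{c} a^k/k!
a^3/3! = 0.229173
Σ terms (k=0..3): 1.00000 + 1.11200 + 0.61827 + 0.22917 = 2.959445
B = 0.229173/2.959445 = 0.077438

Final: 0.077438


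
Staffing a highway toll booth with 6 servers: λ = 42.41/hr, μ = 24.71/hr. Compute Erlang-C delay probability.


a = λ/μ = 1.7163; ρ = a/6 = 0.2861
P₀ = 0.179624 (from M/M/c formula)
C(c,a) = [a^c/(c!(1−ρ))]·P₀ = [25.56072/(720·0.7139)]·0.179624
= 0.04972·0.179624 = 0.008932

Final: 0.008932


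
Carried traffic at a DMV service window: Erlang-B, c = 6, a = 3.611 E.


B(6,3.611) = 0.089882 (Erlang-B)
Carried load = a(1 − B) = 3.611·(1 − 0.089882) = 3.611·0.910118 = 3.2864 E

Final: 3.2864 Erlangs


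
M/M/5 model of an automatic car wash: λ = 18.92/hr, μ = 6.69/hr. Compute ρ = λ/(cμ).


ρ = λ/(cμ) = 18.92/(5·6.69) = 18.92/33.45 = 0.5656

Final: 0.5656


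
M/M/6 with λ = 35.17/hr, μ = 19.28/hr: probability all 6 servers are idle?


a = λ/μ = 35.17/19.28 = 1.8242; ρ = a/c = 0.3040
Σ_{k=0}^{5} a^k/k! (terms k=0..5) = 1.00000 + 1.82417 + 1.66380 + 1.01168 + 0.46137 + 0.16832 = 6.12935
Tail: a^6/(6!(1−ρ)) = 36.84614/(720·0.6960) = 0.07353
P₀ = 1/(6.12935 + 0.07353) = 1/6.20288 = 0.161216

Final: 0.161216


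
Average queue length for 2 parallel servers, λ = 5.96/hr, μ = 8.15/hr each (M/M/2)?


a = λ/μ = 0.7313; ρ = a/2 = 0.3656
P₀ = 0.464510
Lq = P₀·a^c·ρ / (c!·(1−ρ)²) = 0.464510·0.53478·0.3656/(2·0.40241)
= 0.11286

Final: 0.11286


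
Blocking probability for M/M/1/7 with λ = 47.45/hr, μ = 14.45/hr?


ρ = λ/μ = 47.45/14.45 = 3.2837
P_K = (1−ρ)ρ^K/(1−ρ^(K+1)) = (-2.2837·4116.978393)/(1 − 13519.074377)
= -9402.095984/-13518.074377 = 0.695520

Final: 0.695520


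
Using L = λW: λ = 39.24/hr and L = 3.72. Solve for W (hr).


W = L/λ = 3.72/39.24 = 0.09480 hr

Final: 0.09480 hr


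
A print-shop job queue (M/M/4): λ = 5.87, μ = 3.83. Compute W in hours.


a = 1.5326; ρ = 0.3832; P₀ = 0.213682
Lq = P₀·a^c·ρ/(c!(1−ρ)²) = 0.04947
Wq = Lq/λ = 0.04947/5.87 = 0.008428 hr
W = Wq + 1/μ = 0.008428 + 0.26110 = 0.26952 hr

Final: 0.26952 hr


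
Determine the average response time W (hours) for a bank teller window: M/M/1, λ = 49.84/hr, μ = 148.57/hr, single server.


W = 1/(μ−λ) = 1/(148.57 − 49.84) = 1/98.73 = 0.01013 hr

Final: 0.01013 hr


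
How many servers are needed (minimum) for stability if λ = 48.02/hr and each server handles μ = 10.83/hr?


Stability requires cμ > λ ⇔ c > λ/μ.
λ/μ = 48.02/10.83 = 4.4340
Minimum integer c = ⌊4.4340⌋ + 1 = 5
Check: 5·10.83 = 54.15 > 48.02, while 4·10.83 = 43.32 ≤ 48.02

Final: 5 servers


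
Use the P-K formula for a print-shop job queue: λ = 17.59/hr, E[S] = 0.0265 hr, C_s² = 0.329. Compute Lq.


ρ = λ·E[S] = 17.59·0.0265 = 0.4661
Lq = ρ²(1+C_s²)/(2(1−ρ)) = 0.2173·(1+0.329)/(2·0.5339)
= 0.2173·1.3290/1.0677 = 0.27045

Final: 0.27045


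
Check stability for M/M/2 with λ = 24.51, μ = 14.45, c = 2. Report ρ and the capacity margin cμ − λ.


Total capacity cμ = 2·14.45 = 28.90/hr
ρ = λ/(cμ) = 24.51/28.90 = 0.8481
Stable ⇔ ρ < 1: YES
Spare capacity = cμ − λ = 28.90 − 24.51 = 4.39/hr

Final: ρ = 0.8481; stable; margin = 4.39/hr


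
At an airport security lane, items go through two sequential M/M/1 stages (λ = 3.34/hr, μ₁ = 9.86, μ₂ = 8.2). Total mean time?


Each node sees arrival rate λ = 3.34/hr (tandem ⇒ throughput preserved).
W₁ = 1/(μ₁−λ) = 1/(9.86−3.34) = 0.15337 hr
W₂ = 1/(μ₂−λ) = 1/(8.2−3.34) = 0.20576 hr
W_total = W₁ + W₂ = 0.15337 + 0.20576 = 0.35914 hr

Final: 0.35914 hr


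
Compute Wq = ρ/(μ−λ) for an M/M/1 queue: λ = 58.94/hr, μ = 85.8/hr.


ρ = 58.94/85.8 = 0.6869
Wq = ρ/(μ−λ) = 0.6869/(85.8 − 58.94) = 0.6869/26.86 = 0.02558 hr

Final: 0.02558 hr


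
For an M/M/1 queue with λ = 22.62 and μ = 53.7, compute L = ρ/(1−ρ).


ρ = λ/μ = 22.62/53.7 = 0.4212
L = ρ/(1−ρ) = 0.4212/(1 − 0.4212) = 0.4212/0.5788 = 0.7278

Final: 0.7278


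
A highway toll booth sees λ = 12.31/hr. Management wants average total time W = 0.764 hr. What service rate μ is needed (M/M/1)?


W = 1/(μ−λ) ⇒ μ − λ = 1/W = 1/0.764 = 1.3089
μ = λ + 1/W = 12.31 + 1.3089 = 13.6189 per hr

Final: 13.6189 /hr


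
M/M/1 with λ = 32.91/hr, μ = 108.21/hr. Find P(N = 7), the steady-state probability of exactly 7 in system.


ρ = 32.91/108.21 = 0.3041
P_n = (1−ρ)·ρ^n = (1 − 0.3041)·0.3041^7 = 0.6959·0.0002407 = 0.0001675

Final: 0.0001675


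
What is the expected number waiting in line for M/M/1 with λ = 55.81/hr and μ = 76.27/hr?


ρ = 55.81/76.27 = 0.7317
Lq = ρ²/(1−ρ) = 0.5354/0.2683 = 1.9960

Final: 1.9960


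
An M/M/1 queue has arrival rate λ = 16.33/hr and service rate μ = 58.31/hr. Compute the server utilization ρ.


ρ = λ/μ = 16.33/58.31 = 0.2801

Final: 0.2801


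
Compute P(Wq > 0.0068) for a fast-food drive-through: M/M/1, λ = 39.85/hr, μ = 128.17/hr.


ρ = 39.85/128.17 = 0.3109
P(Wq > t) = ρ·e^{−(μ−λ)t} = 0.3109·e^{−0.6006}
= 0.3109·0.548496 = 0.170536

Final: 0.170536


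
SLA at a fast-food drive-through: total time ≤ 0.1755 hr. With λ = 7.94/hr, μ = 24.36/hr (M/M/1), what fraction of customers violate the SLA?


W ~ Exponential(μ−λ) for M/M/1.
μ − λ = 24.36 − 7.94 = 16.4200
P(W > t) = e^{−(μ−λ)t} = e^{−2.8817} = 0.056039

Final: 0.056039


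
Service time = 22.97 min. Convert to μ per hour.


μ = 1/(service time) in consistent units.
1 hour = 60 min, so μ = 60/22.97 = 2.6121 per hour

Final: 2.6121 /hr


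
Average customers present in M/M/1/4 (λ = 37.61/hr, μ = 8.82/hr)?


ρ = 37.61/8.82 = 4.2642
L = ρ[1 − (K+1)ρ^K + Kρ^(K+1)] / [(1−ρ)(1−ρ^(K+1))]
Numerator: 4.2642·(1 − 5·330.627515 + 4·1409.852704) = 17002.420237
Denominator: (-3.2642)·(-1408.852704) = 4598.738020
L = 17002.420237/4598.738020 = 3.6972

Final: 3.6972


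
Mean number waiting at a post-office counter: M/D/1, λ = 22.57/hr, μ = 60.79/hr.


ρ = 22.57/60.79 = 0.3713
M/D/1: Lq = ρ²/(2(1−ρ)) = 0.1378/(2·0.6287) = 0.10963

Final: 0.10963


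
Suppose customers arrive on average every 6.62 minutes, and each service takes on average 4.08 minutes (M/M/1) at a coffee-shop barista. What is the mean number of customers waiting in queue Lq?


λ = 60/6.62 = 9.0634 /hr
μ = 60/4.08 = 14.7059 /hr
ρ = λ/μ = 9.0634/14.7059 = 0.6163
Lq = ρ²/(1−ρ) = 0.3798/0.3837 = 0.9900

Final: 0.9900


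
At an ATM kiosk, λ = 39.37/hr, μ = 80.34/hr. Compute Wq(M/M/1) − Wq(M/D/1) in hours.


ρ = 39.37/80.34 = 0.4900
Wq(M/M/1) = ρ/(μ−λ) = 0.4900/40.97 = 0.01196 hr
Wq(M/D/1) = ρ/(2(μ−λ)) = 0.005981 hr
Savings = 0.01196 − 0.005981 = 0.005981 hr

Final: 0.005981 hr


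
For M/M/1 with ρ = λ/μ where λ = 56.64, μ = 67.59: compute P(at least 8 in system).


ρ = 56.64/67.59 = 0.8380
P(N ≥ n) = ρ^n = 0.8380^8 = 0.243179

Final: 0.243179


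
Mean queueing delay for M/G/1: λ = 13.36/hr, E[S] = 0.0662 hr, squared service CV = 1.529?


ρ = λ·E[S] = 13.36·0.0662 = 0.8844
E[S²] = E[S]²(1+C_s²) = 0.0662²·(1+1.529) = 0.011083
Wq = λ·E[S²]/(2(1−ρ)) = 13.36·0.011083/(2·0.1156) = 0.64062 hr

Final: 0.64062 hr


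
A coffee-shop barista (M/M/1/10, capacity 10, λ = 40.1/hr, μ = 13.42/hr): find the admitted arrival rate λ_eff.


ρ = 2.9881; P_K = (1−ρ)ρ^10/(1−ρ^11) = 0.665341
λ_eff = λ(1 − P_K) = 40.1·(1 − 0.665341) = 40.1·0.334659 = 13.4198 /hr

Final: 13.4198 /hr


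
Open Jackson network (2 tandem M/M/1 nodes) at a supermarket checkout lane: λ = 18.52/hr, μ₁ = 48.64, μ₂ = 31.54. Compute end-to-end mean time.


Each node sees arrival rate λ = 18.52/hr (tandem ⇒ throughput preserved).
W₁ = 1/(μ₁−λ) = 1/(48.64−18.52) = 0.03320 hr
W₂ = 1/(μ₂−λ) = 1/(31.54−18.52) = 0.07680 hr
W_total = W₁ + W₂ = 0.03320 + 0.07680 = 0.11001 hr

Final: 0.11001 hr


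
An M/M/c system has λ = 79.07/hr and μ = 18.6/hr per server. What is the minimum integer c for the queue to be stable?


Stability requires cμ > λ ⇔ c > λ/μ.
λ/μ = 79.07/18.6 = 4.2511
Minimum integer c = ⌊4.2511⌋ + 1 = 5
Check: 5·18.6 = 93.00 > 79.07, while 4·18.6 = 74.40 ≤ 79.07

Final: 5 servers


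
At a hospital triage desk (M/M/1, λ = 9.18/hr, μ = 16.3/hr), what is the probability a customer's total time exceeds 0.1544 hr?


W ~ Exponential(μ−λ) for M/M/1.
μ − λ = 16.3 − 9.18 = 7.1200
P(W > t) = e^{−(μ−λ)t} = e^{−1.0993} = 0.333095

Final: 0.333095


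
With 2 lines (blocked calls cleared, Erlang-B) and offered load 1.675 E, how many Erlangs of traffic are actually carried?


B(2,1.675) = 0.344011 (Erlang-B)
Carried load = a(1 − B) = 1.675·(1 − 0.344011) = 1.675·0.655989 = 1.0988 E

Final: 1.0988 Erlangs


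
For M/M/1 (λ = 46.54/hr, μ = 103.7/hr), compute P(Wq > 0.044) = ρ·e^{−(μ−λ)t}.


ρ = 46.54/103.7 = 0.4488
P(Wq > t) = ρ·e^{−(μ−λ)t} = 0.4488·e^{−2.5150}
= 0.4488·0.080860 = 0.036289

Final: 0.036289


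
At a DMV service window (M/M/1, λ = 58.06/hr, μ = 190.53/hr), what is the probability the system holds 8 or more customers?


ρ = 58.06/190.53 = 0.3047
P(N ≥ n) = ρ^n = 0.3047^8 = 0.00007435

Final: 0.00007435


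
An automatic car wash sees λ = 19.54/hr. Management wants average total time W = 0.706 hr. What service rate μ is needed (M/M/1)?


W = 1/(μ−λ) ⇒ μ − λ = 1/W = 1/0.706 = 1.4164
μ = λ + 1/W = 19.54 + 1.4164 = 20.9564 per hr

Final: 20.9564 /hr


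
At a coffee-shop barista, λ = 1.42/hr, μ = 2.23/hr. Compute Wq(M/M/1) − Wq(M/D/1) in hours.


ρ = 1.42/2.23 = 0.6368
Wq(M/M/1) = ρ/(μ−λ) = 0.6368/0.8100 = 0.78614 hr
Wq(M/D/1) = ρ/(2(μ−λ)) = 0.39307 hr
Savings = 0.78614 − 0.39307 = 0.39307 hr

Final: 0.39307 hr


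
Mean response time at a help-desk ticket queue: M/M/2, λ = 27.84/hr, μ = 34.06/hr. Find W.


a = 0.8174; ρ = 0.4087; P₀ = 0.419758
Lq = P₀·a^c·ρ/(c!(1−ρ)²) = 0.16390
Wq = Lq/λ = 0.16390/27.84 = 0.005887 hr
W = Wq + 1/μ = 0.005887 + 0.02936 = 0.03525 hr

Final: 0.03525 hr
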